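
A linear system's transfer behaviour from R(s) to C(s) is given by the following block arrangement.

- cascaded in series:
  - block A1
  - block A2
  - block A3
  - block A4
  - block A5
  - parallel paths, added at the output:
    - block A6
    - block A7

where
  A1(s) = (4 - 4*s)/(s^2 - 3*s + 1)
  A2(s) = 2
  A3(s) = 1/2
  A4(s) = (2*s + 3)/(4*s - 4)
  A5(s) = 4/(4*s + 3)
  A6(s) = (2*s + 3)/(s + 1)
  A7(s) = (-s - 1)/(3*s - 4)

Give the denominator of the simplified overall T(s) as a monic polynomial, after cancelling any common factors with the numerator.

The answer is s^5 - 31*s^4/12 - 11*s^3/6 + 25*s^2/6 + 17*s/12 - 1.

Reasoning:
Step 1: reduce the parallel group A6, A7; result (5*s^2 - s - 13)/(3*s^2 - s - 4)
Step 2: cascade A1, A2, A3, A4, A5, (A6+A7); result (-40*s^3 - 52*s^2 + 116*s + 156)/(12*s^5 - 31*s^4 - 22*s^3 + 50*s^2 + 17*s - 12)
Step 2 gives the fully reduced T(s), with no common factor left to cancel. The denominator's leading coefficient is 12, so divide each of its coefficients by 12 to get the monic form.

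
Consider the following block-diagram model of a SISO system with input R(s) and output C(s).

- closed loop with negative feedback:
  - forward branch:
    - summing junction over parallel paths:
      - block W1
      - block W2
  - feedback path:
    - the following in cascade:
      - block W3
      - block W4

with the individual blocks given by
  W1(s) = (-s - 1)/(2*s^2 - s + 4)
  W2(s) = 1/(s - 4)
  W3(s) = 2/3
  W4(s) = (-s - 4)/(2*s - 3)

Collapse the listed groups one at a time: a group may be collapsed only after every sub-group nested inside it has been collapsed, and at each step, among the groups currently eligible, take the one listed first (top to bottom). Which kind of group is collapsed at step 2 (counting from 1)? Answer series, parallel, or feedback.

Step 1. sum the parallel branches W1, W2
Step 2. cascade W3, W4
Step 3. reduce the feedback loop with forward (W1+W2) and return (W3*W4)
The group at step 2 is a series group.

Hence the answer: series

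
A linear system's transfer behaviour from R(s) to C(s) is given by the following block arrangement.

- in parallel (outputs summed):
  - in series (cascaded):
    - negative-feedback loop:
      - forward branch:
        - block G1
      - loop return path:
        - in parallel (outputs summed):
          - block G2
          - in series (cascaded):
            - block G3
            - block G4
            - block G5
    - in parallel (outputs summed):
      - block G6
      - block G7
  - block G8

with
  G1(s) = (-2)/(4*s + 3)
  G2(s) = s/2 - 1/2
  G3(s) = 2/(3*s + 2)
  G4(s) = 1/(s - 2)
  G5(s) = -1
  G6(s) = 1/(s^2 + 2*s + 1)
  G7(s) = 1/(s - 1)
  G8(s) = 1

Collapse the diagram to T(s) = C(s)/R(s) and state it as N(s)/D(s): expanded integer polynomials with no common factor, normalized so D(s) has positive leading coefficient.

Answer: (9*s^6 + 9*s^5 - 43*s^4 - 59*s^3 + 48*s^2 + 64*s + 12)/(9*s^6 + 9*s^5 - 37*s^4 - 49*s^3 + 16*s^2 + 40*s + 12)

Working:
Step 1 - combine G3, G4, G5 in series = (-2)/(3*s^2 - 4*s - 4)
Step 2 - sum the parallel branches G2, (G3*G4*G5) = (3*s^3 - 7*s^2)/(6*s^2 - 8*s - 8)
Step 3 - collapse the loop (G1 forward, (G2+(G3*G4*G5)) return) = (-6*s^2 + 8*s + 8)/(9*s^3 - 28*s - 12)
Step 4 - reduce the parallel group G6, G7 = (s^2 + 3*s)/(s^3 + s^2 - s - 1)
Step 5 - series reduction of [G1/(1+G1*(G2+(G3*G4*G5)))], (G6+G7) = (-6*s^4 - 10*s^3 + 32*s^2 + 24*s)/(9*s^6 + 9*s^5 - 37*s^4 - 49*s^3 + 16*s^2 + 40*s + 12)
Step 6 - parallel reduction of ([G1/(1+G1*(G2+(G3*G4*G5)))]*(G6+G7)), G8: this yields T(s), and no further normalization is needed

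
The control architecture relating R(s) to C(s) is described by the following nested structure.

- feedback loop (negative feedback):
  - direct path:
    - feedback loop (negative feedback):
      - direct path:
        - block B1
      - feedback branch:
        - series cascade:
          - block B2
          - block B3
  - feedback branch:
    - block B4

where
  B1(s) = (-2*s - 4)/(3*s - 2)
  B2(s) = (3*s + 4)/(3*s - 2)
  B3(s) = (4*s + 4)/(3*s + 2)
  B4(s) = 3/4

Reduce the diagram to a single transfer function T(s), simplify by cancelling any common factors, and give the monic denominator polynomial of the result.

Step 1. multiply B2, B3 (series) -> (12*s^2 + 28*s + 16)/(9*s^2 - 4)
Step 2. apply the feedback formula to B1, (B2*B3) -> (-18*s^3 - 36*s^2 + 8*s + 16)/(3*s^3 - 122*s^2 - 156*s - 56)
Step 3. feedback reduction of [B1/(1+B1*(B2*B3))], B4 -> (36*s^3 + 72*s^2 - 16*s - 32)/(21*s^3 + 298*s^2 + 300*s + 88)
T(s) is the step-3 result (common factors already cancelled). Leading coefficient of the denominator: 21. Divide through by 21 for the monic polynomial.

Hence the answer: s^3 + 298*s^2/21 + 100*s/7 + 88/21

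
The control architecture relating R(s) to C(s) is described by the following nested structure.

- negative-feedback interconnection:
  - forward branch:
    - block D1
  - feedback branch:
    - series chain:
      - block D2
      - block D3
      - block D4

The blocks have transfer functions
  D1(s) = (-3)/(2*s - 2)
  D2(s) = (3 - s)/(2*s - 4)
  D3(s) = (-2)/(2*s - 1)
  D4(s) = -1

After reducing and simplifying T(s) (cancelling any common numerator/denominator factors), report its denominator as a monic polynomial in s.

(1) cascade D2, D3, D4; result (3 - s)/(2*s^2 - 5*s + 2)
(2) close the feedback loop around D1, (D2*D3*D4); result (-6*s^2 + 15*s - 6)/(4*s^3 - 14*s^2 + 17*s - 13)
That last expression is T(s), already simplified. Scaling its denominator by 1/4 (the reciprocal of the leading coefficient) yields the monic denominator.

Answer: s^3 - 7*s^2/2 + 17*s/4 - 13/4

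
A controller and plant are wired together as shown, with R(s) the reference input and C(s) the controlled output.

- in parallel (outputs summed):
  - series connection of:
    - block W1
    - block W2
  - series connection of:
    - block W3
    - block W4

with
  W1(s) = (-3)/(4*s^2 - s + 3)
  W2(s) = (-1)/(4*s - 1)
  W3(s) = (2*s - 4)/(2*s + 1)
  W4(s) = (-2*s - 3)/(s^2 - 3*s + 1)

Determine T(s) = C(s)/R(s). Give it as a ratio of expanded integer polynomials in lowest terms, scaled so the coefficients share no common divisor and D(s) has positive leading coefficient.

Step 1: reduce the series chain W1, W2 = 3/(16*s^3 - 8*s^2 + 13*s - 3)
Step 2: multiply W3, W4 (series) = (-4*s^2 + 2*s + 12)/(2*s^3 - 5*s^2 - s + 1)
Step 3: combine (W1*W2), (W3*W4) in parallel, giving the overall T(s)

Therefore the answer is (-64*s^5 + 64*s^4 + 130*s^3 - 73*s^2 + 147*s - 33)/(32*s^6 - 96*s^5 + 50*s^4 - 47*s^3 - 6*s^2 + 16*s - 3).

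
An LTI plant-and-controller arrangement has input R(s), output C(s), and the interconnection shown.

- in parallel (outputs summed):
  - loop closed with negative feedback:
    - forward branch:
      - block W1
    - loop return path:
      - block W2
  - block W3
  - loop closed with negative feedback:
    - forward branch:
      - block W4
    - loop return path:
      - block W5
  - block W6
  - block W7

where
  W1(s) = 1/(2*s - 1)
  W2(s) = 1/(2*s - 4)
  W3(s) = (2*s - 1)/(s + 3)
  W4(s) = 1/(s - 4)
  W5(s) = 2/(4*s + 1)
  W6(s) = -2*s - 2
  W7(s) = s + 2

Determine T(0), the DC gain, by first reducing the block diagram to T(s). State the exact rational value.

The answer is -49/30.

Reasoning:
Step 1: apply the feedback formula to W1, W2 gives (2*s - 4)/(4*s^2 - 10*s + 5)
Step 2: reduce the feedback loop with forward W4 and return W5 gives (4*s + 1)/(4*s^2 - 15*s - 2)
Step 3: parallel reduction of [W1/(1+W1*W2)], W3, [W4/(1+W4*W5)], W6, W7 gives (-16*s^6 + 84*s^5 - 54*s^4 - 17*s^3 - 277*s^2 + 276*s + 49)/(16*s^5 - 52*s^4 - 138*s^3 + 431*s^2 - 175*s - 30)
The step-3 result is T(s). Setting s = 0: T(0) = 49/(-30) = -49/30.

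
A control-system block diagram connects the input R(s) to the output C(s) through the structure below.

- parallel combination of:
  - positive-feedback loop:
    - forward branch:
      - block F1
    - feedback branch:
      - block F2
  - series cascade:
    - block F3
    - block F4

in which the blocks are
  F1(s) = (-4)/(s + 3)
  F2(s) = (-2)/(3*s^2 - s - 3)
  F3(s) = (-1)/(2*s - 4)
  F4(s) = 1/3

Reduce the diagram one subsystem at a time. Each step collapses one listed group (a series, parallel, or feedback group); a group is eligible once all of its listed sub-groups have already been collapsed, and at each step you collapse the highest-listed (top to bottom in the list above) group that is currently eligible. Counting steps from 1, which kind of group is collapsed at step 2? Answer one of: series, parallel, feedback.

Answer: series

Working:
1. reduce the feedback loop with forward F1 and return F2
2. multiply F3, F4 (series)
3. sum the parallel branches [F1/(1-F1*F2)], (F3*F4)
At step 2 the group reduced is series.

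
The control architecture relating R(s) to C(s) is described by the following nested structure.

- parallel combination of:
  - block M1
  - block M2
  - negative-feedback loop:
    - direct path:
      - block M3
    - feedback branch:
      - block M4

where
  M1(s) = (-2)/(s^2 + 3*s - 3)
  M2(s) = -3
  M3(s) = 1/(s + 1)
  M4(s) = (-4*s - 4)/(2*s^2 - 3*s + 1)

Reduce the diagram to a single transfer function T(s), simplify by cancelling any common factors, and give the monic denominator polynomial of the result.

(1) close the feedback loop around M3, M4 -> (2*s^2 - 3*s + 1)/(2*s^3 - s^2 - 6*s - 3)
(2) parallel reduction of M1, M2, [M3/(1+M3*M4)] -> (-6*s^5 - 13*s^4 + 44*s^3 + 42*s^2 - 3*s - 24)/(2*s^5 + 5*s^4 - 15*s^3 - 18*s^2 + 9*s + 9)
The result of step 2 is T(s) in lowest terms. Its denominator has leading coefficient 2; dividing the denominator through by 2 makes it monic.

Final answer: s^5 + 5*s^4/2 - 15*s^3/2 - 9*s^2 + 9*s/2 + 9/2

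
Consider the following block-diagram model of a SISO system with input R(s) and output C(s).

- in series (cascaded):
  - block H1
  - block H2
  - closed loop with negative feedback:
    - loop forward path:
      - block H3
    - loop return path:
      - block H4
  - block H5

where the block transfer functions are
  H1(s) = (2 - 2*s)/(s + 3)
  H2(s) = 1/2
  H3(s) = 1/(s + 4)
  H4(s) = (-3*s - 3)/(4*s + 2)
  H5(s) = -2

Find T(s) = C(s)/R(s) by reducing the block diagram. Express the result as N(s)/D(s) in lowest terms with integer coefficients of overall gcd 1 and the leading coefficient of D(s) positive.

Answer: (8*s^2 - 4*s - 4)/(4*s^3 + 27*s^2 + 50*s + 15)

Working:
(1) collapse the loop (H3 forward, H4 return) -> (4*s + 2)/(4*s^2 + 15*s + 5)
(2) combine H1, H2, [H3/(1+H3*H4)], H5 in series - this is the overall T(s), already in the required normalized form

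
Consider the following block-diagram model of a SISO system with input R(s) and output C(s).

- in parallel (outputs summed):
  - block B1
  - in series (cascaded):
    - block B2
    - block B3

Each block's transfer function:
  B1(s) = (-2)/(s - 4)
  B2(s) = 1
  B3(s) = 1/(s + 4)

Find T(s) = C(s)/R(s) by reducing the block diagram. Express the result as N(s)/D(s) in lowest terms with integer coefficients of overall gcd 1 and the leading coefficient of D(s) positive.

Step 1. cascade B2, B3 -> 1/(s + 4)
Step 2. combine B1, (B2*B3) in parallel: this yields T(s), and no further normalization is needed

Final answer: (-s - 12)/(s^2 - 16)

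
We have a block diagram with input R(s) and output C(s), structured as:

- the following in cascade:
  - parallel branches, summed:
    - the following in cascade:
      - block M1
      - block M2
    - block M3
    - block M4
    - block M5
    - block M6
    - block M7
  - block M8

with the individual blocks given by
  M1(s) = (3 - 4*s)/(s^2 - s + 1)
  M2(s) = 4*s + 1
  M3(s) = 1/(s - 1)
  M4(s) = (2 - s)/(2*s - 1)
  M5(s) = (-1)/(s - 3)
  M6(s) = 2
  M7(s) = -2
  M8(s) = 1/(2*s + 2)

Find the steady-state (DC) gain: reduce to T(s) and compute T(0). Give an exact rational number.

The answer is 1/6.

Reasoning:
(1) series reduction of M1, M2, giving (-16*s^2 + 8*s + 3)/(s^2 - s + 1)
(2) reduce the parallel group (M1*M2), M3, M4, M5, M6, M7, giving (-33*s^5 + 167*s^4 - 248*s^3 + 130*s^2 - 17*s - 1)/(2*s^5 - 11*s^4 + 21*s^3 - 22*s^2 + 13*s - 3)
(3) multiply ((M1*M2)+M3+M4+M5+M6+M7), M8 (series), giving (-33*s^5 + 167*s^4 - 248*s^3 + 130*s^2 - 17*s - 1)/(4*s^6 - 18*s^5 + 20*s^4 - 2*s^3 - 18*s^2 + 20*s - 6)
The step-3 result is T(s). Setting s = 0: T(0) = -1/(-6) = 1/6.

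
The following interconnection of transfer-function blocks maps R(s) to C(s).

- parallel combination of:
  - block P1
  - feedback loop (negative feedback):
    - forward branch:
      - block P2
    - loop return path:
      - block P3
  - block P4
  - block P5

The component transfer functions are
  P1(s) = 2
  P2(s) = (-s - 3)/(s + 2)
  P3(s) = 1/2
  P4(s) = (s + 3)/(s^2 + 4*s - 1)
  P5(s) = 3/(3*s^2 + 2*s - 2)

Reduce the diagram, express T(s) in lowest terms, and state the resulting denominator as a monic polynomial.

Reducing step by step:

Step 1: reduce the feedback loop with forward P2 and return P3 = (-2*s - 6)/(s + 1)
Step 2: sum the parallel branches P1, [P2/(1+P2*P3)], P4, P5 = (-9*s^4 - 39*s^3 + 18*s^2 + 47*s - 17)/(3*s^5 + 17*s^4 + 17*s^3 - 7*s^2 - 8*s + 2)
T(s) is the step-2 result (common factors already cancelled). Leading coefficient of the denominator: 3. Divide through by 3 for the monic polynomial.

Answer: s^5 + 17*s^4/3 + 17*s^3/3 - 7*s^2/3 - 8*s/3 + 2/3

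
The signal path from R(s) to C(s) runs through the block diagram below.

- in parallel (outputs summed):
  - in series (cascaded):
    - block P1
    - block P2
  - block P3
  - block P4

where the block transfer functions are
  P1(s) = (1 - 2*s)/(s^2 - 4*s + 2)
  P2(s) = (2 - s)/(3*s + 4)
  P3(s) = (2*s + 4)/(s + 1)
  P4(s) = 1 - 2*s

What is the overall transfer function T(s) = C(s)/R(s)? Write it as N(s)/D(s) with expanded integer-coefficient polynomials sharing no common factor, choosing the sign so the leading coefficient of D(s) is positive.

Reducing step by step:

Step 1: combine P1, P2 in series, giving (2*s^2 - 5*s + 2)/(3*s^3 - 8*s^2 - 10*s + 8)
Step 2: parallel reduction of (P1*P2), P3, P4, which is the overall transfer function T(s) = C(s)/R(s) in lowest terms

Answer: (-6*s^5 + 19*s^4 + 29*s^3 - 69*s^2 - 45*s + 42)/(3*s^4 - 5*s^3 - 18*s^2 - 2*s + 8)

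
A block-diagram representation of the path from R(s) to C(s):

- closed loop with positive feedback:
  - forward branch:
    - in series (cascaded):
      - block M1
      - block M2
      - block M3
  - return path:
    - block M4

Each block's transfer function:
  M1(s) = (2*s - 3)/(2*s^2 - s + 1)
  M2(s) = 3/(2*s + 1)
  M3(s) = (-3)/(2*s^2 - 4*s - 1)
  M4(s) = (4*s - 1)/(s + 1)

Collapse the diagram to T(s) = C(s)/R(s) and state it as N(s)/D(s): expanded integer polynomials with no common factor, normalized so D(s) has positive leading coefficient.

Reducing step by step:

1. reduce the series chain M1, M2, M3 gives (27 - 18*s)/(8*s^5 - 16*s^4 - 2*s^3 - 2*s^2 - 5*s - 1)
2. apply the feedback formula to (M1*M2*M3), M4 - this is the overall T(s), already in the required normalized form

Answer: (-18*s^2 + 9*s + 27)/(8*s^6 - 8*s^5 - 18*s^4 - 4*s^3 + 65*s^2 - 132*s + 26)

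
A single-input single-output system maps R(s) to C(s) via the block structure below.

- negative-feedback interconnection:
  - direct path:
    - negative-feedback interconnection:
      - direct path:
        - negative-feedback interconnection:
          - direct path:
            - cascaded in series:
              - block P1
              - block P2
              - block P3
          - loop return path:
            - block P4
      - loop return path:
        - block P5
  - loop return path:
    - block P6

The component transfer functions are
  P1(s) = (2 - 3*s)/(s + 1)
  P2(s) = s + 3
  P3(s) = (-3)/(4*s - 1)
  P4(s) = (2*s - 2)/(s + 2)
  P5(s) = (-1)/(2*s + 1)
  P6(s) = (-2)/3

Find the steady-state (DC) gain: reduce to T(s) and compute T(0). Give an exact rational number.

The answer is -18/47.

Reasoning:
Step 1: combine P1, P2, P3 in series = (9*s^2 + 21*s - 18)/(4*s^2 + 3*s - 1)
Step 2: reduce the feedback loop with forward (P1*P2*P3) and return P4 = (9*s^3 + 39*s^2 + 24*s - 36)/(22*s^3 + 35*s^2 - 73*s + 34)
Step 3: feedback reduction of [(P1*P2*P3)/(1+(P1*P2*P3)*P4)], P5 = (18*s^4 + 87*s^3 + 87*s^2 - 48*s - 36)/(44*s^4 + 83*s^3 - 150*s^2 - 29*s + 70)
Step 4: close the feedback loop around [[(P1*P2*P3)/(1+(P1*P2*P3)*P4)]/(1+[(P1*P2*P3)/(1+(P1*P2*P3)*P4)]*P5)], P6 = (18*s^4 + 87*s^3 + 87*s^2 - 48*s - 36)/(32*s^4 + 25*s^3 - 208*s^2 + 3*s + 94)
DC gain: substitute s = 0 into T(s) from step 4: T(0) = -36/94 = -18/47.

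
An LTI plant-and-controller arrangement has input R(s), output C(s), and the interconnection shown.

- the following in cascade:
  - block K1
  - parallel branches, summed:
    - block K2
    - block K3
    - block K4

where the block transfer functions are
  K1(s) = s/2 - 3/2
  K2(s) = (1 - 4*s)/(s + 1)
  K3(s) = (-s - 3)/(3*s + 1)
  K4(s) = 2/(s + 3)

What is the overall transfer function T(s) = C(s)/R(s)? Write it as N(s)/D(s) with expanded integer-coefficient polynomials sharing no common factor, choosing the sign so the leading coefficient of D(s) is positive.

First reduce the diagram to T(s).

Step 1. reduce the parallel group K2, K3, K4: (-13*s^3 - 38*s^2 - 9*s - 4)/(3*s^3 + 13*s^2 + 13*s + 3)
Step 2. reduce the series chain K1, (K2+K3+K4) - this is the overall T(s), already in the required normalized form

Answer: (-13*s^4 + s^3 + 105*s^2 + 23*s + 12)/(6*s^3 + 26*s^2 + 26*s + 6)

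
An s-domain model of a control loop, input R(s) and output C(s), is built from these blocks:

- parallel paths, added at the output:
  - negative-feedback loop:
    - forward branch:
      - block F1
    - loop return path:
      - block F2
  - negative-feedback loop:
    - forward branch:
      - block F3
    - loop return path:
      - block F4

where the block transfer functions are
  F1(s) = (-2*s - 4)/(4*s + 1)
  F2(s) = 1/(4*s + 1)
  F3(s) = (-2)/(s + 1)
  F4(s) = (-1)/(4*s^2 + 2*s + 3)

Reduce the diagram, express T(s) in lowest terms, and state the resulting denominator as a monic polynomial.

First reduce the diagram to T(s).

(1) reduce the feedback loop with forward F1 and return F2 -> (-8*s^2 - 18*s - 4)/(16*s^2 + 6*s - 3)
(2) collapse the loop (F3 forward, F4 return) -> (-8*s^2 - 4*s - 6)/(4*s^3 + 6*s^2 + 5*s + 5)
(3) parallel reduction of [F1/(1+F1*F2)], [F3/(1+F3*F4)] -> (-32*s^5 - 248*s^4 - 276*s^3 - 250*s^2 - 134*s - 2)/(64*s^5 + 120*s^4 + 104*s^3 + 92*s^2 + 15*s - 15)
No further cancellation is possible in the step-3 result, so that is T(s). Its denominator becomes monic after dividing by the leading coefficient 64.

Answer: s^5 + 15*s^4/8 + 13*s^3/8 + 23*s^2/16 + 15*s/64 - 15/64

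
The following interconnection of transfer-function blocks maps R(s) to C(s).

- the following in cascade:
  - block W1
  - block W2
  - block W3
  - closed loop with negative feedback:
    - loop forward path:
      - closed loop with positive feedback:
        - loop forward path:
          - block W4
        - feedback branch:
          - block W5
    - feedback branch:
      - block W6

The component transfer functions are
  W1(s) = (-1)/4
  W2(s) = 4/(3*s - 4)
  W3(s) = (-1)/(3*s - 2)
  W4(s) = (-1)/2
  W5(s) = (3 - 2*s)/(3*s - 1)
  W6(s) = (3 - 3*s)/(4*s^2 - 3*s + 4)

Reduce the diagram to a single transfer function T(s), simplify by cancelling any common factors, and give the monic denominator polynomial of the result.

1. close the feedback loop around W4, W5, giving (1 - 3*s)/(4*s + 1)
2. feedback reduction of [W4/(1-W4*W5)], W6, giving (-12*s^3 + 13*s^2 - 15*s + 4)/(16*s^3 + s^2 + s + 7)
3. combine W1, W2, W3, [[W4/(1-W4*W5)]/(1+[W4/(1-W4*W5)]*W6)] in series, giving (-12*s^3 + 13*s^2 - 15*s + 4)/(144*s^5 - 279*s^4 + 119*s^3 + 53*s^2 - 118*s + 56)
T(s) is the step-3 result (common factors already cancelled). Leading coefficient of the denominator: 144. Divide through by 144 for the monic polynomial.

Therefore the answer is s^5 - 31*s^4/16 + 119*s^3/144 + 53*s^2/144 - 59*s/72 + 7/18.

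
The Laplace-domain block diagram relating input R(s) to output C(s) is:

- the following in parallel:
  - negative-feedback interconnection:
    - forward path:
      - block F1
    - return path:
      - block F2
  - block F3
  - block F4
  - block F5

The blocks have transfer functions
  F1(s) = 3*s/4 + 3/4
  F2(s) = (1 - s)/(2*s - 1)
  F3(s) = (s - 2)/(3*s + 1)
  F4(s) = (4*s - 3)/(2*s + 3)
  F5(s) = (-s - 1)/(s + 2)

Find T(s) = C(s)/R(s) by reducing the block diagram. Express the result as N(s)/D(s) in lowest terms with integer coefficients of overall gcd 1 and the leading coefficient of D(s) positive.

Reducing step by step:

Step 1 - collapse the loop (F1 forward, F2 return) gives (-6*s^2 - 3*s + 3)/(3*s^2 - 8*s + 1)
Step 2 - parallel reduction of [F1/(1+F1*F2)], F3, F4, F5: this yields T(s), and no further normalization is needed

Answer: (-12*s^5 - 205*s^4 - 338*s^3 + 180*s^2 + 190*s - 3)/(18*s^5 + 21*s^4 - 103*s^3 - 159*s^2 - 23*s + 6)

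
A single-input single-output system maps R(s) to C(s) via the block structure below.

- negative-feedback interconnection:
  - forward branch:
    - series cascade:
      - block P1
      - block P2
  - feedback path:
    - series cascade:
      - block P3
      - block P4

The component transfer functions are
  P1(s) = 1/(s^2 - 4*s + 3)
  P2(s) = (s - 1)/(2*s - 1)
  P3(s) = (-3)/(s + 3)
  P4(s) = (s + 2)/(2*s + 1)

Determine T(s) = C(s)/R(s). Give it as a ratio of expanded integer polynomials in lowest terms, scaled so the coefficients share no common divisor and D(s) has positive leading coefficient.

Answer: (2*s^2 + 7*s + 3)/(4*s^4 - 37*s^2 - 3*s + 3)

Working:
Step 1 - series reduction of P1, P2 -> 1/(2*s^2 - 7*s + 3)
Step 2 - reduce the series chain P3, P4 -> (-3*s - 6)/(2*s^2 + 7*s + 3)
Step 3 - reduce the feedback loop with forward (P1*P2) and return (P3*P4), giving the overall T(s)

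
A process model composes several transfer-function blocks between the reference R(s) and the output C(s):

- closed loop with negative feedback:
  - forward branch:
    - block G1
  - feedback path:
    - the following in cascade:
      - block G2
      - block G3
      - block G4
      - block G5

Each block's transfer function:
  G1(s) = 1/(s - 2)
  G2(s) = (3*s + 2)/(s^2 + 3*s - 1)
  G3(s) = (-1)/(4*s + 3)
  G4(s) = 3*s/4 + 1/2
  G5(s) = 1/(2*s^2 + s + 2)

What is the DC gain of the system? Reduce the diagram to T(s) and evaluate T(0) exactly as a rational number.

[1] series reduction of G2, G3, G4, G5 -> (-9*s^2 - 12*s - 4)/(32*s^5 + 136*s^4 + 132*s^3 + 116*s^2 + 28*s - 24)
[2] apply the feedback formula to G1, (G2*G3*G4*G5) -> (32*s^5 + 136*s^4 + 132*s^3 + 116*s^2 + 28*s - 24)/(32*s^6 + 72*s^5 - 140*s^4 - 148*s^3 - 213*s^2 - 92*s + 44)
That last expression is T(s); at s = 0 only the constant terms survive, so T(0) = -24/44 = -6/11.

Answer: -6/11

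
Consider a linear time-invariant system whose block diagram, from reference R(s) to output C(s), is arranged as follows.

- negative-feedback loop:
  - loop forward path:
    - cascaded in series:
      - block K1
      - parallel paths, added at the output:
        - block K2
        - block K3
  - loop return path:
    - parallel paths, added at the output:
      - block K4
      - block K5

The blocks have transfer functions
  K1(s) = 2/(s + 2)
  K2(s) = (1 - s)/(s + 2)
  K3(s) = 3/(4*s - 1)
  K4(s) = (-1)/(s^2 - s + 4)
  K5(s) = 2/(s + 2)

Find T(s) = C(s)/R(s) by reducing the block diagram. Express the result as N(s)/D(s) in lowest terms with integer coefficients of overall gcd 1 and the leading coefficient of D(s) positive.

[1] reduce the parallel group K2, K3 gives (-4*s^2 + 8*s + 5)/(4*s^2 + 7*s - 2)
[2] multiply K1, (K2+K3) (series) gives (-8*s^2 + 16*s + 10)/(4*s^3 + 15*s^2 + 12*s - 4)
[3] sum the parallel branches K4, K5 gives (2*s^2 - 3*s + 6)/(s^3 + s^2 + 2*s + 8)
[4] close the feedback loop around (K1*(K2+K3)), (K4+K5), which is the overall transfer function T(s) = C(s)/R(s) in lowest terms

Therefore the answer is (-8*s^5 + 8*s^4 + 10*s^3 - 22*s^2 + 148*s + 80)/(4*s^6 + 19*s^5 + 19*s^4 + 126*s^3 + 64*s^2 + 154*s + 28).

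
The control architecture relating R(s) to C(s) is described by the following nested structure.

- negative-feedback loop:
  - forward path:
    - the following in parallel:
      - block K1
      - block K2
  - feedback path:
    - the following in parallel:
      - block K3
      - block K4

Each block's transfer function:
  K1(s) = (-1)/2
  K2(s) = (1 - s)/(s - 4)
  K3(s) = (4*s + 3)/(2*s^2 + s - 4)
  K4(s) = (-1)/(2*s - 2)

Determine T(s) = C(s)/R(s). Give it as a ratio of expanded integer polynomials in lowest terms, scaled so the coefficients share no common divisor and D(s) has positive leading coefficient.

Reducing step by step:

1. parallel reduction of K1, K2; result (6 - 3*s)/(2*s - 8)
2. sum the parallel branches K3, K4; result (6*s^2 - 3*s - 2)/(4*s^3 - 2*s^2 - 10*s + 8)
3. close the feedback loop around (K1+K2), (K3+K4); the result is T(s) itself (integer coefficients, no common factor, positive leading denominator coefficient)

Answer: (-12*s^4 + 30*s^3 + 18*s^2 - 84*s + 48)/(8*s^4 - 54*s^3 + 41*s^2 + 84*s - 76)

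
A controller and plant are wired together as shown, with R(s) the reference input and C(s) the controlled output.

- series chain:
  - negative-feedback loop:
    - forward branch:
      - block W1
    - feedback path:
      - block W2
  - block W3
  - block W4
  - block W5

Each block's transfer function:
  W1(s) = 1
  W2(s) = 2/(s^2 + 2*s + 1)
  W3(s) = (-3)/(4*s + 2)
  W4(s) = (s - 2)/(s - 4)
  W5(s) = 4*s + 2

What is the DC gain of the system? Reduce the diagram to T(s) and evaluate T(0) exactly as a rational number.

1. feedback reduction of W1, W2; result (s^2 + 2*s + 1)/(s^2 + 2*s + 3)
2. reduce the series chain [W1/(1+W1*W2)], W3, W4, W5; result (-3*s^3 + 9*s + 6)/(s^3 - 2*s^2 - 5*s - 12)
That last expression is T(s); at s = 0 only the constant terms survive, so T(0) = 6/(-12) = -1/2.

Therefore the answer is -1/2.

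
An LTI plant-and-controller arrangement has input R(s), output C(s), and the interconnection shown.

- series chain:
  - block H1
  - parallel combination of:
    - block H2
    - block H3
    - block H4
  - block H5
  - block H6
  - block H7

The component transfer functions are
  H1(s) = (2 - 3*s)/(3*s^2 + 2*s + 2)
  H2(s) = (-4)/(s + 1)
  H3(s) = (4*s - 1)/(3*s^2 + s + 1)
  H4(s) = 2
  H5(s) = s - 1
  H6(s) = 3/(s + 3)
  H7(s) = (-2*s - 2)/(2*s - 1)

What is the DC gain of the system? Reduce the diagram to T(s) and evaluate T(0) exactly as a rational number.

First reduce the diagram to T(s).

[1] sum the parallel branches H2, H3, H4: (6*s^3 + 3*s - 3)/(3*s^3 + 4*s^2 + 2*s + 1)
[2] multiply H1, (H2+H3+H4), H5, H6, H7 (series): (108*s^5 - 180*s^4 + 126*s^3 - 144*s^2 + 126*s - 36)/(18*s^6 + 63*s^5 + 40*s^4 + 36*s^3 - 9*s^2 - 2*s - 6)
Evaluating the step-2 result (the overall T(s)) at s = 0 gives T(0) = -36/(-6) = 6.

Answer: 6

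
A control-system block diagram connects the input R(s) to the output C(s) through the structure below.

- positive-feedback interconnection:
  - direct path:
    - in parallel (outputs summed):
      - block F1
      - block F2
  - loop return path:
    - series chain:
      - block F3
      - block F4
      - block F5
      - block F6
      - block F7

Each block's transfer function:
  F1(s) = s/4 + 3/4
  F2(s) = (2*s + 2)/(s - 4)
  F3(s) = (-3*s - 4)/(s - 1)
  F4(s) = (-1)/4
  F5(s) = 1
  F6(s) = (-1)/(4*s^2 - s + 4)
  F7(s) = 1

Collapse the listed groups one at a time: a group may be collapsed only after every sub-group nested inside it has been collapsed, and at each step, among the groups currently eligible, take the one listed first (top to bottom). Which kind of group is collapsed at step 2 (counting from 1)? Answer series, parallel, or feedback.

Answer: series

Working:
Step 1 - parallel reduction of F1, F2
Step 2 - cascade F3, F4, F5, F6, F7
Step 3 - reduce the feedback loop with forward (F1+F2) and return (F3*F4*F5*F6*F7)
Step 2 collapses a series group.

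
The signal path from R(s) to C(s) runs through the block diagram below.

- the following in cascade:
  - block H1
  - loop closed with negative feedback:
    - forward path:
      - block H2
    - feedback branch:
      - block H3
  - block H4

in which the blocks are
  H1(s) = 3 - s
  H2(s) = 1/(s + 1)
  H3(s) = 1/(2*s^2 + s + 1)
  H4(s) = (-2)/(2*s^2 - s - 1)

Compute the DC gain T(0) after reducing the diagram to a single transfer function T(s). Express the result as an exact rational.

The answer is 3.

Reasoning:
[1] reduce the feedback loop with forward H2 and return H3 = (2*s^2 + s + 1)/(2*s^3 + 3*s^2 + 2*s + 2)
[2] multiply H1, [H2/(1+H2*H3)], H4 (series) = (4*s^3 - 10*s^2 - 4*s - 6)/(4*s^5 + 4*s^4 - s^3 - s^2 - 4*s - 2)
Step 2 gives the overall T(s). Then T(0) = -6/(-2) = 3.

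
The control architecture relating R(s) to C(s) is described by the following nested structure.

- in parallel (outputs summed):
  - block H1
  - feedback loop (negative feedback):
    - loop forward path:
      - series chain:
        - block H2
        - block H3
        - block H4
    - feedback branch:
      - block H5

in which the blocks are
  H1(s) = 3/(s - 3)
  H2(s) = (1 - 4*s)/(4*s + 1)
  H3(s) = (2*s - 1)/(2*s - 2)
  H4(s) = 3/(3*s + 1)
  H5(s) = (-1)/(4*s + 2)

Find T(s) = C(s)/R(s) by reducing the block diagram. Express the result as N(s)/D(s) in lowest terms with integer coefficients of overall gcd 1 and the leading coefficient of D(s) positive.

Step 1. multiply H2, H3, H4 (series): (-24*s^2 + 18*s - 3)/(24*s^3 - 10*s^2 - 12*s - 2)
Step 2. close the feedback loop around (H2*H3*H4), H5: (-96*s^3 + 24*s^2 + 24*s - 6)/(96*s^4 + 8*s^3 - 44*s^2 - 50*s - 1)
Step 3. add H1, [(H2*H3*H4)/(1+(H2*H3*H4)*H5)] (parallel) - this is the overall T(s), already in the required normalized form

Final answer: (192*s^4 + 336*s^3 - 180*s^2 - 228*s + 15)/(96*s^5 - 280*s^4 - 68*s^3 + 82*s^2 + 149*s + 3)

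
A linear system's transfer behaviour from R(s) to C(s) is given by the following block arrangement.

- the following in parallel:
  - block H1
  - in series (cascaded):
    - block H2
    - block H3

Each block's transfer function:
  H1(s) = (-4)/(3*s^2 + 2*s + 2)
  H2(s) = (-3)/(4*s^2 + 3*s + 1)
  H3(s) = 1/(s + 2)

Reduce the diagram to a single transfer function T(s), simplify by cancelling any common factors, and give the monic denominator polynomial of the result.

Step 1 - multiply H2, H3 (series); result (-3)/(4*s^3 + 11*s^2 + 7*s + 2)
Step 2 - add H1, (H2*H3) (parallel); result (-16*s^3 - 53*s^2 - 34*s - 14)/(12*s^5 + 41*s^4 + 51*s^3 + 42*s^2 + 18*s + 4)
The result of step 2 is T(s) in lowest terms. Its denominator has leading coefficient 12; dividing the denominator through by 12 makes it monic.

Therefore the answer is s^5 + 41*s^4/12 + 17*s^3/4 + 7*s^2/2 + 3*s/2 + 1/3.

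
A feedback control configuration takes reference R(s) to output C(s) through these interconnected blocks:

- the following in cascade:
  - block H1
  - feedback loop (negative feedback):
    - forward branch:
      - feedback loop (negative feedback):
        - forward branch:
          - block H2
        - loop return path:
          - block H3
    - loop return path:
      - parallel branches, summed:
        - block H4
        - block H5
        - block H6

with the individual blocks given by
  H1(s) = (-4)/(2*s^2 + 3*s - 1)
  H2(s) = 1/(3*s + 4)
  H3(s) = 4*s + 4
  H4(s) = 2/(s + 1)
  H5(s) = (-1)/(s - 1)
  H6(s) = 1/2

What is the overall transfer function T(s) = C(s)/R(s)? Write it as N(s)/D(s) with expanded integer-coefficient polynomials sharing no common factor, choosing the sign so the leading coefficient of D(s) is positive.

Reducing step by step:

[1] feedback reduction of H2, H3, giving 1/(7*s + 8)
[2] sum the parallel branches H4, H5, H6, giving (s^2 + 2*s - 7)/(2*s^2 - 2)
[3] collapse the loop ([H2/(1+H2*H3)] forward, (H4+H5+H6) return), giving (2*s^2 - 2)/(14*s^3 + 17*s^2 - 12*s - 23)
[4] cascade H1, [[H2/(1+H2*H3)]/(1+[H2/(1+H2*H3)]*(H4+H5+H6))]: this yields T(s), and no further normalization is needed

Answer: (8 - 8*s^2)/(28*s^5 + 76*s^4 + 13*s^3 - 99*s^2 - 57*s + 23)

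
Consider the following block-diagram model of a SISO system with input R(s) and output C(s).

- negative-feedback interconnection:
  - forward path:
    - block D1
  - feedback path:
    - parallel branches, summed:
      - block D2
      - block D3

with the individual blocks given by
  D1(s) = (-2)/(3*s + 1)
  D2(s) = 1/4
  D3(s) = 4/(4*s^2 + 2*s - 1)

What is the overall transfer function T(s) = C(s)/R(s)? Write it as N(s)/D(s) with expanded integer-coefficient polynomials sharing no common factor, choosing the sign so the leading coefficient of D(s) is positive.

Reducing step by step:

Step 1: reduce the parallel group D2, D3: (4*s^2 + 2*s + 15)/(16*s^2 + 8*s - 4)
Step 2: close the feedback loop around D1, (D2+D3) - this is the overall T(s), already in the required normalized form

Answer: (-16*s^2 - 8*s + 4)/(24*s^3 + 16*s^2 - 4*s - 17)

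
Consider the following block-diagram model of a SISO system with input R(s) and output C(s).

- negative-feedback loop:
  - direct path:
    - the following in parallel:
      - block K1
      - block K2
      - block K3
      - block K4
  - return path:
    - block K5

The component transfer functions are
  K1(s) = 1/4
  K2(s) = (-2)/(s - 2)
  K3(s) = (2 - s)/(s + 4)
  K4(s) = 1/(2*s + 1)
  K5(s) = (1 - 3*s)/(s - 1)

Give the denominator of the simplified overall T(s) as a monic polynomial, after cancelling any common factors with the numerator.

Step 1: combine K1, K2, K3, K4 in parallel gives (-6*s^3 + 21*s^2 - 94*s - 88)/(8*s^3 + 20*s^2 - 56*s - 32)
Step 2: collapse the loop ((K1+K2+K3+K4) forward, K5 return) gives (-6*s^4 + 27*s^3 - 115*s^2 + 6*s + 88)/(26*s^4 - 57*s^3 + 227*s^2 + 194*s - 56)
T(s) is the step-2 result (common factors already cancelled). Leading coefficient of the denominator: 26. Divide through by 26 for the monic polynomial.

Therefore the answer is s^4 - 57*s^3/26 + 227*s^2/26 + 97*s/13 - 28/13.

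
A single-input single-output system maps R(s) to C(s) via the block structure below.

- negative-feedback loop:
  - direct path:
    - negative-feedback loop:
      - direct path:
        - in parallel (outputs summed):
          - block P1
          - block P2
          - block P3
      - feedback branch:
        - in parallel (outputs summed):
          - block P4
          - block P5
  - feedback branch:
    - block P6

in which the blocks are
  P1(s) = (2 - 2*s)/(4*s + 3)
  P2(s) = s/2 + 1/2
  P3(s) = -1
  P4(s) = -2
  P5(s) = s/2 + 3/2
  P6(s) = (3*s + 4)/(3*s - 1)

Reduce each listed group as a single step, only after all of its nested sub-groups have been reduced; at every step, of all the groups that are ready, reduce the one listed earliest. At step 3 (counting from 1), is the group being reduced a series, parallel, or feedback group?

The answer is feedback.

Reasoning:
1. reduce the parallel group P1, P2, P3
2. add P4, P5 (parallel)
3. reduce the feedback loop with forward (P1+P2+P3) and return (P4+P5)
4. collapse the loop ([(P1+P2+P3)/(1+(P1+P2+P3)*(P4+P5))] forward, P6 return)
Step 3: feedback.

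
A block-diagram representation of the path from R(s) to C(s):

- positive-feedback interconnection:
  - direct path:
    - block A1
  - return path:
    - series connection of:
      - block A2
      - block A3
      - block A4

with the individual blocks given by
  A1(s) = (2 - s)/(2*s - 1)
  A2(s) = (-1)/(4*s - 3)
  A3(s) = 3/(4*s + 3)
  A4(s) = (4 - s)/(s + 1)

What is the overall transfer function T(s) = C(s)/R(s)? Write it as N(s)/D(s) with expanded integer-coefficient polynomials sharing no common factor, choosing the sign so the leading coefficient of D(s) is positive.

Step 1 - multiply A2, A3, A4 (series) gives (3*s - 12)/(16*s^3 + 16*s^2 - 9*s - 9)
Step 2 - reduce the feedback loop with forward A1 and return (A2*A3*A4), which is the overall transfer function T(s) = C(s)/R(s) in lowest terms

Final answer: (-16*s^4 + 16*s^3 + 41*s^2 - 9*s - 18)/(32*s^4 + 16*s^3 - 31*s^2 - 27*s + 33)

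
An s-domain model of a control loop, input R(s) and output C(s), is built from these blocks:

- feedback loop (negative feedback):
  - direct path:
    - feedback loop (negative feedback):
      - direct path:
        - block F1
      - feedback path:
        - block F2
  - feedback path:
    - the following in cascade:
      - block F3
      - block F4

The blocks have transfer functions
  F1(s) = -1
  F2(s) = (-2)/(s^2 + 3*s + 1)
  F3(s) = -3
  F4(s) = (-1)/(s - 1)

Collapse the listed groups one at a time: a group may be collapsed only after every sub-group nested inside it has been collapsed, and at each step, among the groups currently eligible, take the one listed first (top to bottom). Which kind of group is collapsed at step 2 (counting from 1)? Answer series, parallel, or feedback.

1. reduce the feedback loop with forward F1 and return F2
2. reduce the series chain F3, F4
3. reduce the feedback loop with forward [F1/(1+F1*F2)] and return (F3*F4)
Step 2: series.

Hence the answer: series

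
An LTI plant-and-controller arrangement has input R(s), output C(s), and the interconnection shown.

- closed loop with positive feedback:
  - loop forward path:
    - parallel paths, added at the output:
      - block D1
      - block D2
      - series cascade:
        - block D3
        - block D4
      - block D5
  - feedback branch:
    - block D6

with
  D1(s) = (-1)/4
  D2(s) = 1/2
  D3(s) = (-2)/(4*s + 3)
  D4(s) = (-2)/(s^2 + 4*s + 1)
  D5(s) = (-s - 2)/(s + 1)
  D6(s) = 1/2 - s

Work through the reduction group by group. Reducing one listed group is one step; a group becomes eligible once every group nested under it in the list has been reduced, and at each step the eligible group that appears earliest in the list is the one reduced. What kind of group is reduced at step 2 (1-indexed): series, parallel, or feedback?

Step 1 - reduce the series chain D3, D4
Step 2 - add D1, D2, (D3*D4), D5 (parallel)
Step 3 - feedback reduction of (D1+D2+(D3*D4)+D5), D6
So the answer for step 2 is parallel.

Therefore the answer is parallel.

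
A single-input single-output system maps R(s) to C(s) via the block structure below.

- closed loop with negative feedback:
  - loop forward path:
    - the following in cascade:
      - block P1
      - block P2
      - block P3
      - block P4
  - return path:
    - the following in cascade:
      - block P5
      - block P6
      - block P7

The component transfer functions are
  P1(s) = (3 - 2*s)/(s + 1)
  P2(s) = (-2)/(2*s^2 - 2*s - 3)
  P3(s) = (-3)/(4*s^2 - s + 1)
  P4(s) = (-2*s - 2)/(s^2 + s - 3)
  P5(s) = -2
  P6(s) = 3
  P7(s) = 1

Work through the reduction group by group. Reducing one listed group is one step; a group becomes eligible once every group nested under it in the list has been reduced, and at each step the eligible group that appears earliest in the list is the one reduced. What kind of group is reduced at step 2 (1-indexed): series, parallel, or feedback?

Reducing step by step:

Step 1. cascade P1, P2, P3, P4
Step 2. multiply P5, P6, P7 (series)
Step 3. apply the feedback formula to (P1*P2*P3*P4), (P5*P6*P7)
So the answer for step 2 is series.

Answer: series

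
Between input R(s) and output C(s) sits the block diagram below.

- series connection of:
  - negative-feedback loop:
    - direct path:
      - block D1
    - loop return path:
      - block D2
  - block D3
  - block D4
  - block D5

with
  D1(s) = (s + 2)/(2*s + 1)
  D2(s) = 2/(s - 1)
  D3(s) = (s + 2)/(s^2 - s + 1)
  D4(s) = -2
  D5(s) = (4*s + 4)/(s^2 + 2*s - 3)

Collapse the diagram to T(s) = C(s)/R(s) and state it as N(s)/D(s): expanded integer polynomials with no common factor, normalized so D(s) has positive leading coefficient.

1. close the feedback loop around D1, D2 -> (s^2 + s - 2)/(2*s^2 + s + 3)
2. cascade [D1/(1+D1*D2)], D3, D4, D5, which is the overall transfer function T(s) = C(s)/R(s) in lowest terms

Hence the answer: (-8*s^3 - 40*s^2 - 64*s - 32)/(2*s^5 + 5*s^4 + s^3 + 10*s^2 - 3*s + 9)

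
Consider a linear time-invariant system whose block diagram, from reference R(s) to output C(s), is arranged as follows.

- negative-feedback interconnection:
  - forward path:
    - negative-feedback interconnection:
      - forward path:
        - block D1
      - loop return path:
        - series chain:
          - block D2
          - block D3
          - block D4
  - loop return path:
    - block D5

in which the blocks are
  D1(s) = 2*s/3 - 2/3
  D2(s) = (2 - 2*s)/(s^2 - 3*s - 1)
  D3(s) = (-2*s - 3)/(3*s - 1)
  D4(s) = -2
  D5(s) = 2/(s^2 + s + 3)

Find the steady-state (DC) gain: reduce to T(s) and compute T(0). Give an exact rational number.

First reduce the diagram to T(s).

[1] cascade D2, D3, D4 -> (-8*s^2 - 4*s + 12)/(3*s^3 - 10*s^2 + 1)
[2] reduce the feedback loop with forward D1 and return (D2*D3*D4) -> (-6*s^4 + 26*s^3 - 20*s^2 - 2*s + 2)/(7*s^3 + 22*s^2 - 32*s + 21)
[3] feedback reduction of [D1/(1+D1*(D2*D3*D4))], D5 -> (-6*s^6 + 20*s^5 - 12*s^4 + 56*s^3 - 60*s^2 - 4*s + 6)/(7*s^5 + 17*s^4 + 63*s^3 + 15*s^2 - 79*s + 67)
DC gain: substitute s = 0 into T(s) from step 3: T(0) = 6/67.

Answer: 6/67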